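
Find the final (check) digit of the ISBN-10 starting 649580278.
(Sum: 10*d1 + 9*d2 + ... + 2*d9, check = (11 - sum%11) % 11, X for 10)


Weighted sum: 296
296 mod 11 = 10

Check digit: 1


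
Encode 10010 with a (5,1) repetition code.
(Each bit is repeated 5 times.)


Each bit -> 5 copies

1111100000000001111100000


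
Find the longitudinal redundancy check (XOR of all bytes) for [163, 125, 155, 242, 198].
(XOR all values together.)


XOR chain: 163 ^ 125 ^ 155 ^ 242 ^ 198 = 113

113


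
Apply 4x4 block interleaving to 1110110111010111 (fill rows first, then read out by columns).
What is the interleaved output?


Matrix:
  1110
  1101
  1101
  0111
Read columns: 1110111110010111

1110111110010111


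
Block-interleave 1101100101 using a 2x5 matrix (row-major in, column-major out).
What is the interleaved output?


Matrix:
  11011
  00101
Read columns: 1010011011

1010011011


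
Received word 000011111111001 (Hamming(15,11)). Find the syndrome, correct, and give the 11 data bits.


Syndrome = 7: error at position 7

Data: 01101111001 (corrected bit 7)


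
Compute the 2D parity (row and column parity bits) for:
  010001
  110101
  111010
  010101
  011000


Row parities: 00010
Column parities: 010011

Row P: 00010, Col P: 010011, Corner: 1


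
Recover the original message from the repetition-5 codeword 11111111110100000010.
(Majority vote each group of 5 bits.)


Groups: 11111, 11111, 01000, 00010
Majority votes: 1100

1100


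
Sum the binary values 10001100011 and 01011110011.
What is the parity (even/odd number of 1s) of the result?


10001100011 = 1123
01011110011 = 755
Sum = 1878 = 11101010110
1s count = 7

odd parity (7 ones in 11101010110)


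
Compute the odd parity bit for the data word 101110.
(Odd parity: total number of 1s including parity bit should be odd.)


Number of 1s in data: 4
Parity bit: 1

1


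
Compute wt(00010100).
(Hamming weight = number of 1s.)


Counting 1s in 00010100

2


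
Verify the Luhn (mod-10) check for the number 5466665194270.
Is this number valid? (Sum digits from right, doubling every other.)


Luhn sum = 62
62 mod 10 = 2

Invalid (Luhn sum mod 10 = 2)


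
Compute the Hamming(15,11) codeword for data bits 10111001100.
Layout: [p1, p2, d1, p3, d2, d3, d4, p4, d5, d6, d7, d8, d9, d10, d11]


Parity bits: p1=0, p2=1, p3=0, p4=1

011001111001100


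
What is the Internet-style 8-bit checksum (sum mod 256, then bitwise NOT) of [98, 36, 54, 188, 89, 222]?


Sum = 687 mod 256 = 175
Complement = 80

80


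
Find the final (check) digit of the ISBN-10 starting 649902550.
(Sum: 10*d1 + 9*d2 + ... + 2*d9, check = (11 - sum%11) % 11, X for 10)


Weighted sum: 276
276 mod 11 = 1

Check digit: X


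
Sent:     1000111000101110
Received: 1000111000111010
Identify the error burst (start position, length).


XOR: 0000000000010100

Burst at position 11, length 3


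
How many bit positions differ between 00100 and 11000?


XOR: 11100
Count of 1s: 3

3


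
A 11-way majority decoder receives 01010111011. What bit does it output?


Ones: 7 out of 11
Threshold: 6

1 (7/11 voted 1)


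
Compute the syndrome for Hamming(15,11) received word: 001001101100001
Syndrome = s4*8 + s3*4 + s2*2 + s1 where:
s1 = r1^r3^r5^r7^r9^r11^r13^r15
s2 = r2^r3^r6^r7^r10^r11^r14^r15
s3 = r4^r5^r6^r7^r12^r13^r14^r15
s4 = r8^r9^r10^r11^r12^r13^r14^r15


s1=0, s2=1, s3=1, s4=1

Syndrome = 14 (error at position 14)


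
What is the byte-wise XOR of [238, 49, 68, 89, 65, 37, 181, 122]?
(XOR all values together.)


XOR chain: 238 ^ 49 ^ 68 ^ 89 ^ 65 ^ 37 ^ 181 ^ 122 = 105

105


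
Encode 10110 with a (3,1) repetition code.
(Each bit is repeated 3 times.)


Each bit -> 3 copies

111000111111000


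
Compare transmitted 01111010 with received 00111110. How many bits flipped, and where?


XOR: 01000100

2 error(s) at position(s): 1, 5


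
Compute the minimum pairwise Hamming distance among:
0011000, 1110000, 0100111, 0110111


Comparing all pairs, minimum distance: 1
Can detect 0 errors, correct 0 errors

1


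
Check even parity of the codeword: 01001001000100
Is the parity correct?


Number of 1s: 4

Yes, parity is correct (4 ones)


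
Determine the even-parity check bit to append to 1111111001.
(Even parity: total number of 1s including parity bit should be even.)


Number of 1s in data: 8
Parity bit: 0

0


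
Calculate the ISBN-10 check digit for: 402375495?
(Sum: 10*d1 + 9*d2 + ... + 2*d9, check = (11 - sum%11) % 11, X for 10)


Weighted sum: 197
197 mod 11 = 10

Check digit: 1


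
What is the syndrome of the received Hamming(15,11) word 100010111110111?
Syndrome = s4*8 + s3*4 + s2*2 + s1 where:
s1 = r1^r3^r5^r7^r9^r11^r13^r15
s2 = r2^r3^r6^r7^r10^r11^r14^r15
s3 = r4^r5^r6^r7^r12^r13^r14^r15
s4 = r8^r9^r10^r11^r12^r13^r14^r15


s1=1, s2=1, s3=1, s4=1

Syndrome = 15 (error at position 15)


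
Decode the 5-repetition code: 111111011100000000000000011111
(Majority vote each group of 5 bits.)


Groups: 11111, 10111, 00000, 00000, 00000, 11111
Majority votes: 110001

110001


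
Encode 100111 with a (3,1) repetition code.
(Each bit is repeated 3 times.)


Each bit -> 3 copies

111000000111111111


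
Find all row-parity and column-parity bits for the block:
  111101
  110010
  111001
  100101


Row parities: 1101
Column parities: 010011

Row P: 1101, Col P: 010011, Corner: 1


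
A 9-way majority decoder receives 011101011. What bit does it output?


Ones: 6 out of 9
Threshold: 5

1 (6/9 voted 1)


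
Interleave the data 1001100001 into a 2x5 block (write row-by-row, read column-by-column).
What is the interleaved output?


Matrix:
  10011
  00001
Read columns: 1000001011

1000001011


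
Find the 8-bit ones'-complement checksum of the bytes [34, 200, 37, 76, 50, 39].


Sum = 436 mod 256 = 180
Complement = 75

75


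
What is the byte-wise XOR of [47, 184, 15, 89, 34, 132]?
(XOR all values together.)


XOR chain: 47 ^ 184 ^ 15 ^ 89 ^ 34 ^ 132 = 103

103


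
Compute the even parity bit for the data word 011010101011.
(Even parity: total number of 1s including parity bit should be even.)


Number of 1s in data: 7
Parity bit: 1

1


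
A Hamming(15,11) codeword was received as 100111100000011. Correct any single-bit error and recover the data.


Syndrome = 0: no error detected

Data: 01110000011 (no errors)


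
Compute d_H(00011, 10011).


XOR: 10000
Count of 1s: 1

1


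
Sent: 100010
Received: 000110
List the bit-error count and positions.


XOR: 100100

2 error(s) at position(s): 0, 3


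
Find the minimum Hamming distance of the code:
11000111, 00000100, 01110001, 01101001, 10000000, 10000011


Comparing all pairs, minimum distance: 2
Can detect 1 errors, correct 0 errors

2


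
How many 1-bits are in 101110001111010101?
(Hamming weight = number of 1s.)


Counting 1s in 101110001111010101

11


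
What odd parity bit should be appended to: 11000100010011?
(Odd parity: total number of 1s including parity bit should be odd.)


Number of 1s in data: 6
Parity bit: 1

1


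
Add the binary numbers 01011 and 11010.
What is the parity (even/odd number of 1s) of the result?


01011 = 11
11010 = 26
Sum = 37 = 100101
1s count = 3

odd parity (3 ones in 100101)


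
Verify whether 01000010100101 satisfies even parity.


Number of 1s: 5

No, parity error (5 ones)


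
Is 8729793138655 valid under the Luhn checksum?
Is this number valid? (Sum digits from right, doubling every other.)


Luhn sum = 67
67 mod 10 = 7

Invalid (Luhn sum mod 10 = 7)


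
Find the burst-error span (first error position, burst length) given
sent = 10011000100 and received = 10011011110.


XOR: 00000011010

Burst at position 6, length 4


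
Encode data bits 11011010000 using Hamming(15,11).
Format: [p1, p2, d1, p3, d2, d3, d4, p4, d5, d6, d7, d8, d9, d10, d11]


Parity bits: p1=1, p2=1, p3=0, p4=0

111010101010000


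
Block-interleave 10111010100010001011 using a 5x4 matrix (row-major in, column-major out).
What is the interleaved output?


Matrix:
  1011
  1010
  1000
  1000
  1011
Read columns: 11111000001100110001

11111000001100110001


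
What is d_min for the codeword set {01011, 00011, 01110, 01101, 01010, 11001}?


Comparing all pairs, minimum distance: 1
Can detect 0 errors, correct 0 errors

1


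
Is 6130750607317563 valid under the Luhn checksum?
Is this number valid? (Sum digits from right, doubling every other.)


Luhn sum = 56
56 mod 10 = 6

Invalid (Luhn sum mod 10 = 6)


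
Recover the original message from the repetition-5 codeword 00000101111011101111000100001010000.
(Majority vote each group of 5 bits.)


Groups: 00000, 10111, 10111, 01111, 00010, 00010, 10000
Majority votes: 0111000

0111000


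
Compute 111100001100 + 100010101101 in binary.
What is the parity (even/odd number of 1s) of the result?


111100001100 = 3852
100010101101 = 2221
Sum = 6073 = 1011110111001
1s count = 9

odd parity (9 ones in 1011110111001)


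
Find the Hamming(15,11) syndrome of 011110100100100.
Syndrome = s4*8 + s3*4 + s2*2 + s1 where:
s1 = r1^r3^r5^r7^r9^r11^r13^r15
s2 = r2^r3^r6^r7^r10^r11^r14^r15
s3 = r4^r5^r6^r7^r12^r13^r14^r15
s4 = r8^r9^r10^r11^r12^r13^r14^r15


s1=0, s2=0, s3=0, s4=0

Syndrome = 0 (no error)


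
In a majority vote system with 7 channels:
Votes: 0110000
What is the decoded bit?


Ones: 2 out of 7
Threshold: 4

0 (2/7 voted 1)


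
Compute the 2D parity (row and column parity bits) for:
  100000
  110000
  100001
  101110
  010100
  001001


Row parities: 100000
Column parities: 000010

Row P: 100000, Col P: 000010, Corner: 1


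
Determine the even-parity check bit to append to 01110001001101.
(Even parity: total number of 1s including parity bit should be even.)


Number of 1s in data: 7
Parity bit: 1

1


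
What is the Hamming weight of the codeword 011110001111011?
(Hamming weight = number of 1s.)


Counting 1s in 011110001111011

10


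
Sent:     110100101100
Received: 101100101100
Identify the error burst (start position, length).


XOR: 011000000000

Burst at position 1, length 2


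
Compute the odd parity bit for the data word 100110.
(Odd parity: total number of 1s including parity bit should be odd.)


Number of 1s in data: 3
Parity bit: 0

0


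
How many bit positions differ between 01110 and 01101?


XOR: 00011
Count of 1s: 2

2


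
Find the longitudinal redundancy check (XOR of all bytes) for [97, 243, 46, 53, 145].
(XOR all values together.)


XOR chain: 97 ^ 243 ^ 46 ^ 53 ^ 145 = 24

24


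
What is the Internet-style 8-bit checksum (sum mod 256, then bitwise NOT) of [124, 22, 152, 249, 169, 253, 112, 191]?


Sum = 1272 mod 256 = 248
Complement = 7

7


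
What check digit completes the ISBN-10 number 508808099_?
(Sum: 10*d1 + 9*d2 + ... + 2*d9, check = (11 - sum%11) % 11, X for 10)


Weighted sum: 255
255 mod 11 = 2

Check digit: 9


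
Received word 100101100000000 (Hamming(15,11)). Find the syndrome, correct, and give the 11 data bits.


Syndrome = 4: error at position 4

Data: 00110000000 (corrected bit 4)


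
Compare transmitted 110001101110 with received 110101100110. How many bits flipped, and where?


XOR: 000100001000

2 error(s) at position(s): 3, 8


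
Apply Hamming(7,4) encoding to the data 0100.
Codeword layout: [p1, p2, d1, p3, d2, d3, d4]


Parity bits: p1=1, p2=0, p3=1

1001100


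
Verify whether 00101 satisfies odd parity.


Number of 1s: 2

No, parity error (2 ones)


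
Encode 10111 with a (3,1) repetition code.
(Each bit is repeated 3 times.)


Each bit -> 3 copies

111000111111111


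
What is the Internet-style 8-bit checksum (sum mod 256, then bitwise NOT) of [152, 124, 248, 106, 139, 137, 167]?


Sum = 1073 mod 256 = 49
Complement = 206

206


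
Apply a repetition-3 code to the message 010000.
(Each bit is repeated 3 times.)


Each bit -> 3 copies

000111000000000000


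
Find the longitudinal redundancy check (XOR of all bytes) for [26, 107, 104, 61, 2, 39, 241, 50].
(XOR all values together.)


XOR chain: 26 ^ 107 ^ 104 ^ 61 ^ 2 ^ 39 ^ 241 ^ 50 = 194

194


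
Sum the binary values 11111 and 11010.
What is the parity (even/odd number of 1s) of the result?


11111 = 31
11010 = 26
Sum = 57 = 111001
1s count = 4

even parity (4 ones in 111001)


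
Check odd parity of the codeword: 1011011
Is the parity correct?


Number of 1s: 5

Yes, parity is correct (5 ones)


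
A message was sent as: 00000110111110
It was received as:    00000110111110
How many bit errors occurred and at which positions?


XOR: 00000000000000

0 errors (received matches sent)


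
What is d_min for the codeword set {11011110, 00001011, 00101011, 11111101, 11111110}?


Comparing all pairs, minimum distance: 1
Can detect 0 errors, correct 0 errors

1


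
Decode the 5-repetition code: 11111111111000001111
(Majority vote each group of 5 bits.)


Groups: 11111, 11111, 10000, 01111
Majority votes: 1101

1101


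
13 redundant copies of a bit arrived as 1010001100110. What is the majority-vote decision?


Ones: 6 out of 13
Threshold: 7

0 (6/13 voted 1)


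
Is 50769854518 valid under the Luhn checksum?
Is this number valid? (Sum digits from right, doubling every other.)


Luhn sum = 59
59 mod 10 = 9

Invalid (Luhn sum mod 10 = 9)


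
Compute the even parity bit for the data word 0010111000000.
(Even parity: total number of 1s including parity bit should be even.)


Number of 1s in data: 4
Parity bit: 0

0


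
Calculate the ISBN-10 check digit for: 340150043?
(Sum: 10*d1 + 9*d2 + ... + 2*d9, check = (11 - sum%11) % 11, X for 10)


Weighted sum: 121
121 mod 11 = 0

Check digit: 0


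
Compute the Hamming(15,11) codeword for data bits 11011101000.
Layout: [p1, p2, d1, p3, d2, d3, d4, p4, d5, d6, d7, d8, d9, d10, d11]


Parity bits: p1=0, p2=1, p3=1, p4=1

011110111101000


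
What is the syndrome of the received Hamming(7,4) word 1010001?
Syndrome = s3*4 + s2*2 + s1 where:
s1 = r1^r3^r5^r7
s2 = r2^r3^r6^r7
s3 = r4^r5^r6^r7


s1=1, s2=0, s3=1

Syndrome = 5 (error at position 5)


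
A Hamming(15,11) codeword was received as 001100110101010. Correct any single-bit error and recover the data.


Syndrome = 0: no error detected

Data: 10010101010 (no errors)


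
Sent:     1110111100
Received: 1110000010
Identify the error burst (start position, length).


XOR: 0000111110

Burst at position 4, length 5


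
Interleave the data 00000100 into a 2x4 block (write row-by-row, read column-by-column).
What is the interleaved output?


Matrix:
  0000
  0100
Read columns: 00010000

00010000


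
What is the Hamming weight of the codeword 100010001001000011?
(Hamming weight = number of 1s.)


Counting 1s in 100010001001000011

6


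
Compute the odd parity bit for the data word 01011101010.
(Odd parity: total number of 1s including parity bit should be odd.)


Number of 1s in data: 6
Parity bit: 1

1


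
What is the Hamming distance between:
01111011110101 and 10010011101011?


XOR: 11101000011110
Count of 1s: 8

8


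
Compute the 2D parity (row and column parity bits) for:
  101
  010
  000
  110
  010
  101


Row parities: 010010
Column parities: 110

Row P: 010010, Col P: 110, Corner: 0


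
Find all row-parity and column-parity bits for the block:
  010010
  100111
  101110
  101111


Row parities: 0001
Column parities: 110100

Row P: 0001, Col P: 110100, Corner: 1


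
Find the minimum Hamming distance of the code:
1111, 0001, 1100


Comparing all pairs, minimum distance: 2
Can detect 1 errors, correct 0 errors

2


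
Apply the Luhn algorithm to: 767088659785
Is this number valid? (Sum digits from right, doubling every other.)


Luhn sum = 67
67 mod 10 = 7

Invalid (Luhn sum mod 10 = 7)


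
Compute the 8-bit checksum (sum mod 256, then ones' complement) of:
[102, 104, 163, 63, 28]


Sum = 460 mod 256 = 204
Complement = 51

51


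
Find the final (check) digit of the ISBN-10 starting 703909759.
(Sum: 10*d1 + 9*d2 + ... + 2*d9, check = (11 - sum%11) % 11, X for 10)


Weighted sum: 263
263 mod 11 = 10

Check digit: 1


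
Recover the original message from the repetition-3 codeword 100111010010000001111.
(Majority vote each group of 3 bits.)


Groups: 100, 111, 010, 010, 000, 001, 111
Majority votes: 0100001

0100001


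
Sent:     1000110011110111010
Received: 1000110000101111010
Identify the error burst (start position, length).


XOR: 0000000011011000000

Burst at position 8, length 5


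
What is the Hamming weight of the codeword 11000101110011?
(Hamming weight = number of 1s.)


Counting 1s in 11000101110011

8


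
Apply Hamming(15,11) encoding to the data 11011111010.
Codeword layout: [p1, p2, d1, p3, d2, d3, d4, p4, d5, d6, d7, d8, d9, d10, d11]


Parity bits: p1=1, p2=1, p3=0, p4=1

111010111111010


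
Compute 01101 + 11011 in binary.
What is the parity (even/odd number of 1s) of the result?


01101 = 13
11011 = 27
Sum = 40 = 101000
1s count = 2

even parity (2 ones in 101000)


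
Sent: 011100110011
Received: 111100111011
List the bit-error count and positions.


XOR: 100000001000

2 error(s) at position(s): 0, 8


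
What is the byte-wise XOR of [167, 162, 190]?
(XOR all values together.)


XOR chain: 167 ^ 162 ^ 190 = 187

187


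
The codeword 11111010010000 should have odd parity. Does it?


Number of 1s: 7

Yes, parity is correct (7 ones)


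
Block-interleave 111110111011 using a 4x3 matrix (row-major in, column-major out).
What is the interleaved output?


Matrix:
  111
  110
  111
  011
Read columns: 111011111011

111011111011


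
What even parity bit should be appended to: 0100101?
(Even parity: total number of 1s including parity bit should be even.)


Number of 1s in data: 3
Parity bit: 1

1


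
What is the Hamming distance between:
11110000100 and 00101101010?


XOR: 11011101110
Count of 1s: 8

8


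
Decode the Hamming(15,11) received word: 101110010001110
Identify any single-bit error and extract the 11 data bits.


Syndrome = 4: error at position 4

Data: 11000001110 (corrected bit 4)


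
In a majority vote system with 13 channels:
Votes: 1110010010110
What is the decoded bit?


Ones: 7 out of 13
Threshold: 7

1 (7/13 voted 1)


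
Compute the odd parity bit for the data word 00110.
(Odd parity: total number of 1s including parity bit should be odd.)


Number of 1s in data: 2
Parity bit: 1

1


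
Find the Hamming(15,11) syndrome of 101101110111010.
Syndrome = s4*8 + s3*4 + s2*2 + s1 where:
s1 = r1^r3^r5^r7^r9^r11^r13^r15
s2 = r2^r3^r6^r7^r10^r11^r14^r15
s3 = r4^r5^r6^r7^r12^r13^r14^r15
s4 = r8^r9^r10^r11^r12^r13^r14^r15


s1=0, s2=0, s3=1, s4=1

Syndrome = 12 (error at position 12)


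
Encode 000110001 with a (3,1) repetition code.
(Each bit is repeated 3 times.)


Each bit -> 3 copies

000000000111111000000000111


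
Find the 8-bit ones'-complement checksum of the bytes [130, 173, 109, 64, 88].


Sum = 564 mod 256 = 52
Complement = 203

203


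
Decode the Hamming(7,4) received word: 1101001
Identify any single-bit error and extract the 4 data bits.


Syndrome = 0: no error detected

Data: 0001 (no errors)


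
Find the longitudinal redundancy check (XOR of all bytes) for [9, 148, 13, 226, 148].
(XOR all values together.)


XOR chain: 9 ^ 148 ^ 13 ^ 226 ^ 148 = 230

230


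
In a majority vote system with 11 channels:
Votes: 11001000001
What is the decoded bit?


Ones: 4 out of 11
Threshold: 6

0 (4/11 voted 1)


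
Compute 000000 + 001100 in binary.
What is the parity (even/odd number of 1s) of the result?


000000 = 0
001100 = 12
Sum = 12 = 1100
1s count = 2

even parity (2 ones in 1100)


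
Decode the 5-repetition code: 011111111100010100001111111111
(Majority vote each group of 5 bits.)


Groups: 01111, 11111, 00010, 10000, 11111, 11111
Majority votes: 110011

110011


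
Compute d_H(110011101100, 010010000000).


XOR: 100001101100
Count of 1s: 5

5


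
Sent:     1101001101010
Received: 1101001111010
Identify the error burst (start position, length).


XOR: 0000000010000

Burst at position 8, length 1


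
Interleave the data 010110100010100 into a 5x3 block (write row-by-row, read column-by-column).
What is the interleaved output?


Matrix:
  010
  110
  100
  010
  100
Read columns: 011011101000000

011011101000000


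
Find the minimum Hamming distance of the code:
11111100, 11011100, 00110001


Comparing all pairs, minimum distance: 1
Can detect 0 errors, correct 0 errors

1


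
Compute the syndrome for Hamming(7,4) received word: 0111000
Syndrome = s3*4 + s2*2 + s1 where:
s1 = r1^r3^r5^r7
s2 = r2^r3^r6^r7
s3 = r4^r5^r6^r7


s1=1, s2=0, s3=1

Syndrome = 5 (error at position 5)


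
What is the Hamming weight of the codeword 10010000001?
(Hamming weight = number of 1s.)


Counting 1s in 10010000001

3


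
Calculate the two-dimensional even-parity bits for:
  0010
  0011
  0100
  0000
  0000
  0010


Row parities: 101001
Column parities: 0111

Row P: 101001, Col P: 0111, Corner: 1


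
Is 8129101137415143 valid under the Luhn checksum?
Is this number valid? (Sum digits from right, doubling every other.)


Luhn sum = 61
61 mod 10 = 1

Invalid (Luhn sum mod 10 = 1)


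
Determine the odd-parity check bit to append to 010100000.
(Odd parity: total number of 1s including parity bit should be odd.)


Number of 1s in data: 2
Parity bit: 1

1


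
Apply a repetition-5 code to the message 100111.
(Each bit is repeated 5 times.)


Each bit -> 5 copies

111110000000000111111111111111


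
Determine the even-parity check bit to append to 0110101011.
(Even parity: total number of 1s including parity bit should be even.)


Number of 1s in data: 6
Parity bit: 0

0


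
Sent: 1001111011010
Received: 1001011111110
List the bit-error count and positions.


XOR: 0000100100100

3 error(s) at position(s): 4, 7, 10


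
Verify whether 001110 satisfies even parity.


Number of 1s: 3

No, parity error (3 ones)


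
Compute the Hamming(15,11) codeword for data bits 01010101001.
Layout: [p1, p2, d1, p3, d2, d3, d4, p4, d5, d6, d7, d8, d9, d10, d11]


Parity bits: p1=1, p2=1, p3=0, p4=1

110010110101001


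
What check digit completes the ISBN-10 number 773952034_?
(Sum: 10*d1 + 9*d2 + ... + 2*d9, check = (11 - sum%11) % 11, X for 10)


Weighted sum: 277
277 mod 11 = 2

Check digit: 9


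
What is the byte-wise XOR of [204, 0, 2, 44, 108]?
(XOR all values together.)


XOR chain: 204 ^ 0 ^ 2 ^ 44 ^ 108 = 142

142


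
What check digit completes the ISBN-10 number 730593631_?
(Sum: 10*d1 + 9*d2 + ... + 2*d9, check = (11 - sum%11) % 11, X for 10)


Weighted sum: 236
236 mod 11 = 5

Check digit: 6


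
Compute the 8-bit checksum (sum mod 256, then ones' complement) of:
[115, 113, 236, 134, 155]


Sum = 753 mod 256 = 241
Complement = 14

14


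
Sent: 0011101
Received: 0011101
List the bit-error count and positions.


XOR: 0000000

0 errors (received matches sent)


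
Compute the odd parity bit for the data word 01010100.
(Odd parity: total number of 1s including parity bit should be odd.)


Number of 1s in data: 3
Parity bit: 0

0


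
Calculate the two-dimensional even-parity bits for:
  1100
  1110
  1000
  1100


Row parities: 0110
Column parities: 0110

Row P: 0110, Col P: 0110, Corner: 0


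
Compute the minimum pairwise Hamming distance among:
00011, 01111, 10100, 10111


Comparing all pairs, minimum distance: 2
Can detect 1 errors, correct 0 errors

2


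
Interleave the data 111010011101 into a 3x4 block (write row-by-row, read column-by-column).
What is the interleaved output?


Matrix:
  1110
  1001
  1101
Read columns: 111101100011

111101100011


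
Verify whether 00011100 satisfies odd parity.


Number of 1s: 3

Yes, parity is correct (3 ones)


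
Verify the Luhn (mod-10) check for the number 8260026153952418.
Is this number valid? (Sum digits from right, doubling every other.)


Luhn sum = 54
54 mod 10 = 4

Invalid (Luhn sum mod 10 = 4)


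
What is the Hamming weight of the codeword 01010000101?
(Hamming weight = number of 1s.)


Counting 1s in 01010000101

4


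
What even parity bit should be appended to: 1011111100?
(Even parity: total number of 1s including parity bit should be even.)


Number of 1s in data: 7
Parity bit: 1

1


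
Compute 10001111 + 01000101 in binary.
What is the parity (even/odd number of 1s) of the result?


10001111 = 143
01000101 = 69
Sum = 212 = 11010100
1s count = 4

even parity (4 ones in 11010100)


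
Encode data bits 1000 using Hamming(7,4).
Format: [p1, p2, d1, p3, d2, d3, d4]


Parity bits: p1=1, p2=1, p3=0

1110000


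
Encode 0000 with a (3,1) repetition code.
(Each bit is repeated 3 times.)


Each bit -> 3 copies

000000000000


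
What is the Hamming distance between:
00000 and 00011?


XOR: 00011
Count of 1s: 2

2


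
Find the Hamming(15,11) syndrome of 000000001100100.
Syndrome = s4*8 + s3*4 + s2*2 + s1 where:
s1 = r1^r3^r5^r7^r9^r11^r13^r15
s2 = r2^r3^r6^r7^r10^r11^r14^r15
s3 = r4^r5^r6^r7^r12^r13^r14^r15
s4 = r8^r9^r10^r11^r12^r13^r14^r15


s1=0, s2=1, s3=1, s4=1

Syndrome = 14 (error at position 14)


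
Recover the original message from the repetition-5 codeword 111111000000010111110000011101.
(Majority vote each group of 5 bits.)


Groups: 11111, 10000, 00010, 11111, 00000, 11101
Majority votes: 100101

100101


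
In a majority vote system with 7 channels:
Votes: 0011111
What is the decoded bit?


Ones: 5 out of 7
Threshold: 4

1 (5/7 voted 1)


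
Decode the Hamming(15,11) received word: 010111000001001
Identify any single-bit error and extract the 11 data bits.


Syndrome = 6: error at position 6

Data: 01000001001 (corrected bit 6)


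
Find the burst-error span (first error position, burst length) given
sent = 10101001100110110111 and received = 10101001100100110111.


XOR: 00000000000010000000

Burst at position 12, length 1


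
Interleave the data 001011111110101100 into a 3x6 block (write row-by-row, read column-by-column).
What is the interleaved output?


Matrix:
  001011
  111110
  101100
Read columns: 011010111011110100

011010111011110100


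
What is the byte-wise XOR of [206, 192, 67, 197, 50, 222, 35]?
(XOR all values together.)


XOR chain: 206 ^ 192 ^ 67 ^ 197 ^ 50 ^ 222 ^ 35 = 71

71


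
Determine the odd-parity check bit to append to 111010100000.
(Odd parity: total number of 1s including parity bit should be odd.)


Number of 1s in data: 5
Parity bit: 0

0


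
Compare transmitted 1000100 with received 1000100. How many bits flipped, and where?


XOR: 0000000

0 errors (received matches sent)


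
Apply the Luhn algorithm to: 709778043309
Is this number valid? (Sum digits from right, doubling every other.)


Luhn sum = 56
56 mod 10 = 6

Invalid (Luhn sum mod 10 = 6)


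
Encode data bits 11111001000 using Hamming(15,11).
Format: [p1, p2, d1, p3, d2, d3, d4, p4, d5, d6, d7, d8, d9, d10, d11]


Parity bits: p1=0, p2=1, p3=0, p4=0

011011101001000


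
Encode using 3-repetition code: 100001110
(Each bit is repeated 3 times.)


Each bit -> 3 copies

111000000000000111111111000


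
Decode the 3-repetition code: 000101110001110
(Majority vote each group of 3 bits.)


Groups: 000, 101, 110, 001, 110
Majority votes: 01101

01101


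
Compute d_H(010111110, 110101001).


XOR: 100010111
Count of 1s: 5

5


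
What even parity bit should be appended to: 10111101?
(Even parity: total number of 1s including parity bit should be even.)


Number of 1s in data: 6
Parity bit: 0

0


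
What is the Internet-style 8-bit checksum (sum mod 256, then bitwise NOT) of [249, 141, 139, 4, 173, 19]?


Sum = 725 mod 256 = 213
Complement = 42

42


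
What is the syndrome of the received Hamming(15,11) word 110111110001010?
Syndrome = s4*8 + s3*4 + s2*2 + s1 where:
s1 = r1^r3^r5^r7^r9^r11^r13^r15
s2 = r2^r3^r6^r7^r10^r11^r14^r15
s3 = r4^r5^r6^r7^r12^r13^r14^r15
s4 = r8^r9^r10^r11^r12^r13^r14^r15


s1=1, s2=0, s3=0, s4=1

Syndrome = 9 (error at position 9)


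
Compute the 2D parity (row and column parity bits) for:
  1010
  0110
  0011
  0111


Row parities: 0001
Column parities: 1000

Row P: 0001, Col P: 1000, Corner: 1


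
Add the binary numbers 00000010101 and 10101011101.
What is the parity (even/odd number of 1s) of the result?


00000010101 = 21
10101011101 = 1373
Sum = 1394 = 10101110010
1s count = 6

even parity (6 ones in 10101110010)


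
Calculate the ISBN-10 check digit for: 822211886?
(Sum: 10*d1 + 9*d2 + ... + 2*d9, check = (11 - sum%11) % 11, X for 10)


Weighted sum: 207
207 mod 11 = 9

Check digit: 2


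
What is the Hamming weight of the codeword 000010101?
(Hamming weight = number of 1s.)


Counting 1s in 000010101

3


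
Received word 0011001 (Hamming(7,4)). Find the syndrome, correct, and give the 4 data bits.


Syndrome = 0: no error detected

Data: 1001 (no errors)


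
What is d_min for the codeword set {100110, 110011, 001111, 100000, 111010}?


Comparing all pairs, minimum distance: 2
Can detect 1 errors, correct 0 errors

2


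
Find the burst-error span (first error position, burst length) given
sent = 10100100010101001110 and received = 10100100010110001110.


XOR: 00000000000011000000

Burst at position 12, length 2


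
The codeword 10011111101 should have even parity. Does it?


Number of 1s: 8

Yes, parity is correct (8 ones)


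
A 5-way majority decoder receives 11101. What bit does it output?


Ones: 4 out of 5
Threshold: 3

1 (4/5 voted 1)


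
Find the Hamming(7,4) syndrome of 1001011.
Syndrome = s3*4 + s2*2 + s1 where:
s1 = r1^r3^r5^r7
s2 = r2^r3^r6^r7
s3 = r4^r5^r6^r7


s1=0, s2=0, s3=1

Syndrome = 4 (error at position 4)


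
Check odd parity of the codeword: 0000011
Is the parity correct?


Number of 1s: 2

No, parity error (2 ones)


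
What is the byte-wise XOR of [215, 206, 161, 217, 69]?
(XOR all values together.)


XOR chain: 215 ^ 206 ^ 161 ^ 217 ^ 69 = 36

36


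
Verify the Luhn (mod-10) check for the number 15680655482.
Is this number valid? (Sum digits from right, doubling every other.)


Luhn sum = 37
37 mod 10 = 7

Invalid (Luhn sum mod 10 = 7)


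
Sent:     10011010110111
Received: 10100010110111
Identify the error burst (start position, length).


XOR: 00111000000000

Burst at position 2, length 3


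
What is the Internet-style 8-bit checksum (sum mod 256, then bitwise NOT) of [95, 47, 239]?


Sum = 381 mod 256 = 125
Complement = 130

130


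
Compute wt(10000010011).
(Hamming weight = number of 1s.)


Counting 1s in 10000010011

4


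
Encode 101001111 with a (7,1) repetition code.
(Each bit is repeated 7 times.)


Each bit -> 7 copies

111111100000001111111000000000000001111111111111111111111111111


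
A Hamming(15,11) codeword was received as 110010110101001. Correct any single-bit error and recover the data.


Syndrome = 0: no error detected

Data: 01010101001 (no errors)


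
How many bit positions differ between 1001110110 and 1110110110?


XOR: 0111000000
Count of 1s: 3

3


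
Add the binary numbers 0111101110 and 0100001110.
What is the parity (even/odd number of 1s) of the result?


0111101110 = 494
0100001110 = 270
Sum = 764 = 1011111100
1s count = 7

odd parity (7 ones in 1011111100)


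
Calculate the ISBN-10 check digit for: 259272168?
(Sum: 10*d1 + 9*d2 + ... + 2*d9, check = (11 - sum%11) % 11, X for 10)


Weighted sum: 241
241 mod 11 = 10

Check digit: 1


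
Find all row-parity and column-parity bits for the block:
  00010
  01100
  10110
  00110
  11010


Row parities: 10101
Column parities: 00100

Row P: 10101, Col P: 00100, Corner: 1


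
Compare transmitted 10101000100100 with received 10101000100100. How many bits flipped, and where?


XOR: 00000000000000

0 errors (received matches sent)


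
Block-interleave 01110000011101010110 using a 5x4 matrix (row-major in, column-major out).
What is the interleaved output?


Matrix:
  0111
  0000
  0111
  0101
  0110
Read columns: 00000101111010110110

00000101111010110110


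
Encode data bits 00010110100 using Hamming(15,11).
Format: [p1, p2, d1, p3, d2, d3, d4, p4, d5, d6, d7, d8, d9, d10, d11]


Parity bits: p1=1, p2=1, p3=0, p4=1

110000110110100


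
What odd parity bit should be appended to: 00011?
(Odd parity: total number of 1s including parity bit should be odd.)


Number of 1s in data: 2
Parity bit: 1

1


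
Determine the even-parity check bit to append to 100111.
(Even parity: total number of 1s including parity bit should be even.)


Number of 1s in data: 4
Parity bit: 0

0


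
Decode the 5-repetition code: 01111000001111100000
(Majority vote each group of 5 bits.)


Groups: 01111, 00000, 11111, 00000
Majority votes: 1010

1010


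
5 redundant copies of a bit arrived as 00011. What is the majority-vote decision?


Ones: 2 out of 5
Threshold: 3

0 (2/5 voted 1)


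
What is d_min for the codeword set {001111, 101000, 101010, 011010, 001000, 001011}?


Comparing all pairs, minimum distance: 1
Can detect 0 errors, correct 0 errors

1


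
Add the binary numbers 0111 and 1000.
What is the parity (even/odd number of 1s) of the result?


0111 = 7
1000 = 8
Sum = 15 = 1111
1s count = 4

even parity (4 ones in 1111)


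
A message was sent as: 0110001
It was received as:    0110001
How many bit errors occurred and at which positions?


XOR: 0000000

0 errors (received matches sent)


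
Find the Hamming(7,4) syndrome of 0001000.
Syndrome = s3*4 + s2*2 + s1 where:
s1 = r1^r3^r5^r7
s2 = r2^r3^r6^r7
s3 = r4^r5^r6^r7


s1=0, s2=0, s3=1

Syndrome = 4 (error at position 4)


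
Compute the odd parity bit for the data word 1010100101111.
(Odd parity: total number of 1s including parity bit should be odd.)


Number of 1s in data: 8
Parity bit: 1

1


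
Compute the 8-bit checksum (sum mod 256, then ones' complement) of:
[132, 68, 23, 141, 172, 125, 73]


Sum = 734 mod 256 = 222
Complement = 33

33


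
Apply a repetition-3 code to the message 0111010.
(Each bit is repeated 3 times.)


Each bit -> 3 copies

000111111111000111000


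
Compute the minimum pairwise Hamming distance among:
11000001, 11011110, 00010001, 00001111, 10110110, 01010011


Comparing all pairs, minimum distance: 2
Can detect 1 errors, correct 0 errors

2


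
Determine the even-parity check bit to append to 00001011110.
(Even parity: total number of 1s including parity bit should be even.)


Number of 1s in data: 5
Parity bit: 1

1


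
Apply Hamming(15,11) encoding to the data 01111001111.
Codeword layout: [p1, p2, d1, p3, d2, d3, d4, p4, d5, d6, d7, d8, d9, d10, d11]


Parity bits: p1=1, p2=0, p3=1, p4=1

100111111001111


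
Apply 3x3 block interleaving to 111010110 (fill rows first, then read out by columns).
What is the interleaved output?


Matrix:
  111
  010
  110
Read columns: 101111100

101111100


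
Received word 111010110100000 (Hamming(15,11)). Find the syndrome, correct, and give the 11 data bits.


Syndrome = 0: no error detected

Data: 11010100000 (no errors)


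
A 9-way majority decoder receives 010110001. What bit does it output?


Ones: 4 out of 9
Threshold: 5

0 (4/9 voted 1)


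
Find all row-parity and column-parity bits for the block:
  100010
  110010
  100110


Row parities: 011
Column parities: 110110

Row P: 011, Col P: 110110, Corner: 0


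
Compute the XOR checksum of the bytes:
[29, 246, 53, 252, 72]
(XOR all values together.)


XOR chain: 29 ^ 246 ^ 53 ^ 252 ^ 72 = 106

106


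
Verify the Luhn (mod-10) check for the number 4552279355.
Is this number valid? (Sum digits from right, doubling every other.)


Luhn sum = 45
45 mod 10 = 5

Invalid (Luhn sum mod 10 = 5)


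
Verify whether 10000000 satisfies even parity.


Number of 1s: 1

No, parity error (1 ones)


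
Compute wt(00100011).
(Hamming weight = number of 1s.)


Counting 1s in 00100011

3


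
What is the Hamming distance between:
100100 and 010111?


XOR: 110011
Count of 1s: 4

4


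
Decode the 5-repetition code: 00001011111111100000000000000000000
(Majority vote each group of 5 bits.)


Groups: 00001, 01111, 11111, 00000, 00000, 00000, 00000
Majority votes: 0110000

0110000


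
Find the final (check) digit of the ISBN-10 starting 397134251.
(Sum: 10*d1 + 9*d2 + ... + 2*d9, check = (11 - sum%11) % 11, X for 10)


Weighted sum: 237
237 mod 11 = 6

Check digit: 5


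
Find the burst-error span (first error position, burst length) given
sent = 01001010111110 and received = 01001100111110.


XOR: 00000110000000

Burst at position 5, length 2


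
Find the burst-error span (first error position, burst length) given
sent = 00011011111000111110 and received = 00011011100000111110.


XOR: 00000000011000000000

Burst at position 9, length 2


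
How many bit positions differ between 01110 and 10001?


XOR: 11111
Count of 1s: 5

5


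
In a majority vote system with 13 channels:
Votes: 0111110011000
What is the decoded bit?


Ones: 7 out of 13
Threshold: 7

1 (7/13 voted 1)


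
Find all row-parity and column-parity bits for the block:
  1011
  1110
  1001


Row parities: 110
Column parities: 1100

Row P: 110, Col P: 1100, Corner: 0


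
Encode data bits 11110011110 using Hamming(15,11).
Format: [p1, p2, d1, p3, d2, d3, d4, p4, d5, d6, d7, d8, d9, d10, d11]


Parity bits: p1=1, p2=1, p3=0, p4=0

111011100011110


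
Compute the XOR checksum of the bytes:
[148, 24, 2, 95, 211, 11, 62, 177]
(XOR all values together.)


XOR chain: 148 ^ 24 ^ 2 ^ 95 ^ 211 ^ 11 ^ 62 ^ 177 = 134

134


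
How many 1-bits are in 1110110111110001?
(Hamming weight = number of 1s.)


Counting 1s in 1110110111110001

11


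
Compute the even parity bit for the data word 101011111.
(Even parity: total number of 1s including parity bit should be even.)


Number of 1s in data: 7
Parity bit: 1

1


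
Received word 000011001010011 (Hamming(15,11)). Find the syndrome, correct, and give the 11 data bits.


Syndrome = 0: no error detected

Data: 01101010011 (no errors)


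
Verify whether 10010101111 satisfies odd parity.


Number of 1s: 7

Yes, parity is correct (7 ones)


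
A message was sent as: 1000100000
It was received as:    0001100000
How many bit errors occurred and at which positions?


XOR: 1001000000

2 error(s) at position(s): 0, 3


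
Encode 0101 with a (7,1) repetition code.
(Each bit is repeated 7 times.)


Each bit -> 7 copies

0000000111111100000001111111


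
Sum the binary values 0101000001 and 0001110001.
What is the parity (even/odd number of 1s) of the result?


0101000001 = 321
0001110001 = 113
Sum = 434 = 110110010
1s count = 5

odd parity (5 ones in 110110010)


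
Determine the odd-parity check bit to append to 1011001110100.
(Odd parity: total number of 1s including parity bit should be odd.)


Number of 1s in data: 7
Parity bit: 0

0


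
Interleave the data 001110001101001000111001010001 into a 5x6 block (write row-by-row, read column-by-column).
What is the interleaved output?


Matrix:
  001110
  001101
  001000
  111001
  010001
Read columns: 000100001111110110001000001011

000100001111110110001000001011
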